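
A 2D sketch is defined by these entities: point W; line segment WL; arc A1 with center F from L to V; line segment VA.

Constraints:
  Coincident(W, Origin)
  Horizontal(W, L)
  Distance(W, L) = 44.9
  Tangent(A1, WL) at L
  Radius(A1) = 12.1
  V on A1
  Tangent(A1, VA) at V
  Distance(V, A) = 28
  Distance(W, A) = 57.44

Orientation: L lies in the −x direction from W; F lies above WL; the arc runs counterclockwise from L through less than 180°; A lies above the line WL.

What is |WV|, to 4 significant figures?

36.21

W is at the origin; W and L share the same y with |WL| = 44.9 and L on the −x side, so L = (-44.90, 0.000). Tangency of A1 to WL means the radius FL is perpendicular to WL, so F = L + (0, 12.1) = (-44.90, 12.10). Since FV ⟂ VA (tangency), |FA| = √(12.1² + 28.0²) = 30.50 regardless of where V sits on A1. So A lies on both circle(W, 57.44) and circle(F, 30.50); the above-WL intersection is A = (-39.13, 42.05). V is the foot of the tangent from A: V = (-33.09, 14.71).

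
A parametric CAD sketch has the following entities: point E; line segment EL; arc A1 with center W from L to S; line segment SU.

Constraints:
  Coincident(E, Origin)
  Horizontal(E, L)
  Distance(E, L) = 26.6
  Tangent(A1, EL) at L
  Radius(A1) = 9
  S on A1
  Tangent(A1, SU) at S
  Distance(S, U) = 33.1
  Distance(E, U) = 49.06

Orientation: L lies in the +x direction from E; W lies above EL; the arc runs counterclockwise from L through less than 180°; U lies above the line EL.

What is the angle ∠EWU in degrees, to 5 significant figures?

103.26°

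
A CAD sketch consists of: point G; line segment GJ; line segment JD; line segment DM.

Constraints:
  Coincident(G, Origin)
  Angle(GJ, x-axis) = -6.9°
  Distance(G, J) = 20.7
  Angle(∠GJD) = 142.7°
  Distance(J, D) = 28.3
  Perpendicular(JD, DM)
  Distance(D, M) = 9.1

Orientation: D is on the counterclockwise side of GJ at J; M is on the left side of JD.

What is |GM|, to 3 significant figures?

44.9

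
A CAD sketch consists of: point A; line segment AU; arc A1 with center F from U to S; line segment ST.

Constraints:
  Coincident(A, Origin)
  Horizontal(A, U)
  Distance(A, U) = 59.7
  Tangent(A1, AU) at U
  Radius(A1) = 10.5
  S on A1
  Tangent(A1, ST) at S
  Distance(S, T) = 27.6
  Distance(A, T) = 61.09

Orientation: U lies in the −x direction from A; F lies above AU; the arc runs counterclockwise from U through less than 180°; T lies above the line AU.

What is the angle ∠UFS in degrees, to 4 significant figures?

87.70°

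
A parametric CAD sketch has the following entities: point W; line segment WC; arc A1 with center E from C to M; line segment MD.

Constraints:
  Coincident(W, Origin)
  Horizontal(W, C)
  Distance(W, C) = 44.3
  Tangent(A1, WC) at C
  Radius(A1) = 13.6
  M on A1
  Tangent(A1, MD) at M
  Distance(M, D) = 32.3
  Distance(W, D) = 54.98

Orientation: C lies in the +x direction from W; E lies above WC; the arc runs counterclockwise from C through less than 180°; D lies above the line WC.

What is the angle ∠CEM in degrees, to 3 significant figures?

136°

Checks: |WC| = 44.30 ✓; |EM| = 13.60 ✓; ∠(EM, MD) = 90.00° ✓; |MD| = 32.30 ✓; |WD| = 54.98 ✓.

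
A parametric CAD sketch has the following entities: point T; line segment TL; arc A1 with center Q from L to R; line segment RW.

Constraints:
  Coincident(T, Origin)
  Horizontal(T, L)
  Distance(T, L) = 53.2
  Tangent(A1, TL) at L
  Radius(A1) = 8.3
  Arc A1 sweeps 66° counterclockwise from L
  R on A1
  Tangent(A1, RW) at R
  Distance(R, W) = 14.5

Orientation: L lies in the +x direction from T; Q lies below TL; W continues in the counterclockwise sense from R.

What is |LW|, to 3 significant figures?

22.6

T is at the origin; TL is horizontal with |TL| = 53.2 and L on the +x side, so L = (53.2, 0.00). The tangent condition forces QL to be normal to TL, so Q = L + (0, -8.3) = (53.2, -8.30). On A1, L sits at bearing 90° from Q; a 66° counterclockwise sweep puts R at bearing 156°, so R = Q + 8.3·(cos 156°, sin 156°) = (45.6, -4.92). The tangent condition forces QR to be normal to RW, so RW runs along (−sin 156°, cos 156°); with |RW| = 14.5, W = (39.7, -18.2). Then |LW| = |W − L| = 22.6.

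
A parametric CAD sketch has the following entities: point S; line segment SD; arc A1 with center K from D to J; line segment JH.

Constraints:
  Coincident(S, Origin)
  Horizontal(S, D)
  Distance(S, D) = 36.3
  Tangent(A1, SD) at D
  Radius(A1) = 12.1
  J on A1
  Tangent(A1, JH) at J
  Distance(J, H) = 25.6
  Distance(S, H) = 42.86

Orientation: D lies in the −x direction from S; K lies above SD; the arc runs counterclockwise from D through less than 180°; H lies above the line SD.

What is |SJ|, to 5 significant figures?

26.675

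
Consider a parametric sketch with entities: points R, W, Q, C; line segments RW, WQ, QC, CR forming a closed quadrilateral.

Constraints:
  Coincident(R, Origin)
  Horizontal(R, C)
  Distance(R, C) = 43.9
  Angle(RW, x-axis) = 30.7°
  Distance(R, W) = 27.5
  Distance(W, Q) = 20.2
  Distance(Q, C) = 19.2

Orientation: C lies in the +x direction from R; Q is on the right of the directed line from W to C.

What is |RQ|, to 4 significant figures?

26.39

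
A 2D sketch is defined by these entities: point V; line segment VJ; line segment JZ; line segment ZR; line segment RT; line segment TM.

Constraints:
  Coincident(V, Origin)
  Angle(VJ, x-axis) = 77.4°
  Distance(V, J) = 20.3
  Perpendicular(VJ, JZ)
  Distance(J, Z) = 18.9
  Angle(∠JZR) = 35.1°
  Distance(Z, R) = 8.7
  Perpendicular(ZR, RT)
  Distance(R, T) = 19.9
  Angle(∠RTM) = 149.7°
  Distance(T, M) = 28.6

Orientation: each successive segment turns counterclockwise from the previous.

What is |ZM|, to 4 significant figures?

44.96

The perpendicularity gives RT at right angles to ZR, so RT runs at 42.30°; with |RT| = 19.9, T = (6.557, 30.89). ∠RTM = 149.7° gives TM at 72.60° from the x-axis; with |TM| = 28.6, M = (15.11, 58.18). Then |ZM| = |M − Z| = 44.96.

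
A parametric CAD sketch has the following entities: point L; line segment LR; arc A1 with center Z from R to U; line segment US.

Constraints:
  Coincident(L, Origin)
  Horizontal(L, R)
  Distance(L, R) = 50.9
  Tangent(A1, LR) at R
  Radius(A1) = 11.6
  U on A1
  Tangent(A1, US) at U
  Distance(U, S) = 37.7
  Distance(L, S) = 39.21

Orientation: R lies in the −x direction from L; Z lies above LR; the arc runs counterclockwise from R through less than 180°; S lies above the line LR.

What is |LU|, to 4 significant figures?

41.94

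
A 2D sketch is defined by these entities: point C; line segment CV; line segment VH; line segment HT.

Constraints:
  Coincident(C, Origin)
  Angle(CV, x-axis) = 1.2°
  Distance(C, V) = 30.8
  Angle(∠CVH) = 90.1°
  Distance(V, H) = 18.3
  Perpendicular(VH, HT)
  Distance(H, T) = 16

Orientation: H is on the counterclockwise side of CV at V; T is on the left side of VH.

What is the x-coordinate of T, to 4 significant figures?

14.44

C is at the origin; CV runs at 1.2° with length 30.8, so V = 30.8·(cos 1.2°, sin 1.2°) = (30.79, 0.6450). ∠CVH = 90.1°, so VH runs at 1.2° + (180° − 90.1°) = 91.10° from the x-axis; with |VH| = 18.3, H = V + 18.3·(cos 91.10°, sin 91.10°) = (30.44, 18.94). The perpendicularity gives HT at right angles to VH; with |HT| = 16.0 on the left of VH, T = H + 16.0·(-0.9998, -0.01920) = (14.44, 18.63). So T.x = 14.44.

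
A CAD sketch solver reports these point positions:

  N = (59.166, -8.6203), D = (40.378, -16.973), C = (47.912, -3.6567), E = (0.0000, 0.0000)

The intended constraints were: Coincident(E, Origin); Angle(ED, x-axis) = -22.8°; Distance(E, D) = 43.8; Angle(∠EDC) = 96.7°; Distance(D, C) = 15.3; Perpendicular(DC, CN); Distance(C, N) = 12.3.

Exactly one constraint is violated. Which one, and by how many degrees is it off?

Perpendicular(DC, CN) — off by 5.70°.

E = (0.00, 0.00) ✓; ED at -22.80° ✓; |ED| = 43.80 ✓; ∠EDC = 96.70° ✓; |DC| = 15.30 ✓; ∠(DC, CN) = 84.30° ✗; |CN| = 12.30 ✓.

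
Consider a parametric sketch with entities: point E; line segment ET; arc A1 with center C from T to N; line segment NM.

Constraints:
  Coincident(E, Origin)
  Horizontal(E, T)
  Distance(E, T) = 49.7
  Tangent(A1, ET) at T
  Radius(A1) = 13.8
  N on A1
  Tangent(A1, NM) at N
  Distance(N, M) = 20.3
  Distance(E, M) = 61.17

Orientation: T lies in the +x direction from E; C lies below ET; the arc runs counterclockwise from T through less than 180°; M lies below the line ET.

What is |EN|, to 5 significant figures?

42.967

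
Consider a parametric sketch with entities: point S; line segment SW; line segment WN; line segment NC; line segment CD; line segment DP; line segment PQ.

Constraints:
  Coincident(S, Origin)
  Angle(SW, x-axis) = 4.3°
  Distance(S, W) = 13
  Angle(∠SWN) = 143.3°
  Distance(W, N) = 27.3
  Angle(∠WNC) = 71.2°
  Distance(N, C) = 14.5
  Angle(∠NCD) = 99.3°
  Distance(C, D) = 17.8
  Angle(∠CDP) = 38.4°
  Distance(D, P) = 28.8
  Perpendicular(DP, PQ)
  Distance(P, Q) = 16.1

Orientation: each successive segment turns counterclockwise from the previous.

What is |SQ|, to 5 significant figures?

48.594

S is at the origin; SW runs at 4.3° with length 13.0, so W = (12.963, 0.97472). ∠SWN = 143.3° gives WN at 41.000° from the x-axis; with |WN| = 27.3, N = (33.567, 18.885). ∠WNC = 71.2° gives NC at 149.80° from the x-axis; with |NC| = 14.5, C = (21.035, 26.179). ∠NCD = 99.3° gives CD at -129.50° from the x-axis; with |CD| = 17.8, D = (9.7128, 12.444). ∠CDP = 38.4° gives DP at 12.100° from the x-axis; with |DP| = 28.8, P = (37.873, 18.481). The perpendicularity gives PQ at right angles to DP, so PQ runs at 102.10°; with |PQ| = 16.1, Q = (34.498, 34.223). Then |SQ| = |Q − S| = 48.594.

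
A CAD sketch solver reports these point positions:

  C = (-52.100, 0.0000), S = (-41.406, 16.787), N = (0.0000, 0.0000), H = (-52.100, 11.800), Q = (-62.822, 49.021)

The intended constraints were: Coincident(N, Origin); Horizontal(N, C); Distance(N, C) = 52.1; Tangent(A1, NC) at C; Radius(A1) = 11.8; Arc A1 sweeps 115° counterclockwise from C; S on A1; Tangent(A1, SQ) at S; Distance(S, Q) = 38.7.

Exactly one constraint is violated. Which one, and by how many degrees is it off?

Tangent(A1, SQ) at S — off by 8.60°.

N = (0.00, 0.00) ✓; N.y = 0.00, C.y = 0.00 ✓; |NC| = 52.10 ✓; ∠(HC, CN) = 90.00° ✓; |HC| = 11.80 ✓; bearing(H→S) − bearing(H→C) = 115.0° ✓; |HS| = 11.80 ✓; ∠(HS, SQ) = 81.40° ✗; |SQ| = 38.70 ✓.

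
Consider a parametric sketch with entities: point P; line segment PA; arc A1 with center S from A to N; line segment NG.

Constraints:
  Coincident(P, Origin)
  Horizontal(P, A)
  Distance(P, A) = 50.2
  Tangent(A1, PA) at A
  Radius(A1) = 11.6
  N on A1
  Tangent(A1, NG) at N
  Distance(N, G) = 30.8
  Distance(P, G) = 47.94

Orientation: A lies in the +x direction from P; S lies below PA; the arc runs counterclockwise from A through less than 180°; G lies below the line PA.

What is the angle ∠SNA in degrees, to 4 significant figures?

53.75°

Checks: |SN| = 11.60 ✓; ∠(SN, NG) = 90.00° ✓; |NG| = 30.80 ✓; |PG| = 47.94 ✓.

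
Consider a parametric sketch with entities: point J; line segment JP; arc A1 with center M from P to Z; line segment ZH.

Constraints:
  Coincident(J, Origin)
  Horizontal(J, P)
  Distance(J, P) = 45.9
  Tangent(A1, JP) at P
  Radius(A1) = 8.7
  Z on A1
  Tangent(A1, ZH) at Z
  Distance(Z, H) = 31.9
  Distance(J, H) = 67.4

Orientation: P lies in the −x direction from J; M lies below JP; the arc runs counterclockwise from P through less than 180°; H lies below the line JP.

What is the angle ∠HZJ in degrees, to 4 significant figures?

97.55°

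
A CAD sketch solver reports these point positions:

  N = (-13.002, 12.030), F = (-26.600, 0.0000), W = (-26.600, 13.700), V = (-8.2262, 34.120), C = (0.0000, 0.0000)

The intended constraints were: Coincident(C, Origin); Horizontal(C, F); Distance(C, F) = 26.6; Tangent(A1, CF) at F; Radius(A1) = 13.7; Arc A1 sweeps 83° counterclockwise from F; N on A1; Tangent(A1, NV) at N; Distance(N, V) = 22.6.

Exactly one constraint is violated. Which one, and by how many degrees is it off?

Tangent(A1, NV) at N — off by 5.20°.

C = (0.00, 0.00) ✓; C.y = 0.00, F.y = 0.00 ✓; |CF| = 26.60 ✓; ∠(WF, FC) = 90.00° ✓; |WF| = 13.70 ✓; bearing(W→N) − bearing(W→F) = 83.00° ✓; |WN| = 13.70 ✓; ∠(WN, NV) = 95.20° ✗; |NV| = 22.60 ✓.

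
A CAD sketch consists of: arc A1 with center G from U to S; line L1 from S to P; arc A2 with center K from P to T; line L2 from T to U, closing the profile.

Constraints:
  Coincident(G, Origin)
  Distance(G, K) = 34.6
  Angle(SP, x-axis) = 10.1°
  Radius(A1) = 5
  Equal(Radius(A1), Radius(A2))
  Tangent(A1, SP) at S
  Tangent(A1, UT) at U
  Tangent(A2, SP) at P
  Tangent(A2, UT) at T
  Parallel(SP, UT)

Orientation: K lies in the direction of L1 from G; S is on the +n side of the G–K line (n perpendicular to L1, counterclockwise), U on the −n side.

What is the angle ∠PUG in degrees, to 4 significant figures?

73.88°

Tangency of A1 to both parallel lines with radius 5.0 puts S and U at G ± 5.0·n: S = (-0.8768, 4.923), U = (0.8768, -4.923). Equal radii place P and T the same way about K: P = K + 5.0·n = (33.19, 10.99), T = K − 5.0·n = (34.94, 1.145). Then cos ∠PUG = UP·UG / (|UP||UG|), giving 73.88°.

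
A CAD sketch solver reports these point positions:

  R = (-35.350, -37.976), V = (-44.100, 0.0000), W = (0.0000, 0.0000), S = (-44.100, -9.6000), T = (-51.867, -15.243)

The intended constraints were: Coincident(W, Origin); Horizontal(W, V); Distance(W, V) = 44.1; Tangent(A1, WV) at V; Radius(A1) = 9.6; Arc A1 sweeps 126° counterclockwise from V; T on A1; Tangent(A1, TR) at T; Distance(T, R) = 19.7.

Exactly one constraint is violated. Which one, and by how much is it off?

Distance(T, R) = 19.7 — off by 8.40.

W = (0.00, 0.00) ✓; W.y = 0.00, V.y = 0.00 ✓; |WV| = 44.10 ✓; ∠(SV, VW) = 90.00° ✓; |SV| = 9.600 ✓; bearing(S→T) − bearing(S→V) = 126.0° ✓; |ST| = 9.601 ✓; ∠(ST, TR) = 90.00° ✓; |TR| = 28.10 ✗.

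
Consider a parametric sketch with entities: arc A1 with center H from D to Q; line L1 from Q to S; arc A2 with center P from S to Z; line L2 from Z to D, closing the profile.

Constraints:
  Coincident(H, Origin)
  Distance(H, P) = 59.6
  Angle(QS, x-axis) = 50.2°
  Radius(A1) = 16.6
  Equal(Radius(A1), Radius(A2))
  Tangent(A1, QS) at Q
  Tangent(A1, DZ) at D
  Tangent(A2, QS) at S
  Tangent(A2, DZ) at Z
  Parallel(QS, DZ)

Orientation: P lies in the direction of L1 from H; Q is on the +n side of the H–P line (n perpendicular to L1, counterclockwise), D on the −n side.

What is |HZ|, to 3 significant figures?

61.9

The slot axis is L1's direction at 50.2°, so u = (cos 50.2°, sin 50.2°) = (0.640, 0.768) and n = (−sin 50.2°, cos 50.2°) = (-0.768, 0.640). H is at the origin and P lies 59.6 along u from H, so P = 59.6·u = (38.2, 45.8). Tangency of A1 to both parallel lines with radius 16.6 puts Q and D at H ± 16.6·n: Q = (-12.8, 10.6), D = (12.8, -10.6). Equal radii place S and Z the same way about P: S = P + 16.6·n = (25.4, 56.4), Z = P − 16.6·n = (50.9, 35.2). Then |HZ| = |Z − H| = 61.9.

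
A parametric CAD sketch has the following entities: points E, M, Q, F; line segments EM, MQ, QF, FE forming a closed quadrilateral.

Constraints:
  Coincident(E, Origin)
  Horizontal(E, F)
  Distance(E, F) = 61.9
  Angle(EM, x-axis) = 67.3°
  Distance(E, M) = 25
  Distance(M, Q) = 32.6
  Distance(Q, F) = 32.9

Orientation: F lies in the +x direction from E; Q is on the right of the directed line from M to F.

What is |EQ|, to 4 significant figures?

29.30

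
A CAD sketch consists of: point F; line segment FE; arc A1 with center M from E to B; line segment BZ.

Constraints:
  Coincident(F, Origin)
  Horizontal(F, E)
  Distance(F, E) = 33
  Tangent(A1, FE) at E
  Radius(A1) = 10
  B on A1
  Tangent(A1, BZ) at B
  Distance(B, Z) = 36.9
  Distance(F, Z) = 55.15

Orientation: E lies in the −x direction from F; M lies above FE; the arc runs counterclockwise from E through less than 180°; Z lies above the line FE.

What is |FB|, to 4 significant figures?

25.64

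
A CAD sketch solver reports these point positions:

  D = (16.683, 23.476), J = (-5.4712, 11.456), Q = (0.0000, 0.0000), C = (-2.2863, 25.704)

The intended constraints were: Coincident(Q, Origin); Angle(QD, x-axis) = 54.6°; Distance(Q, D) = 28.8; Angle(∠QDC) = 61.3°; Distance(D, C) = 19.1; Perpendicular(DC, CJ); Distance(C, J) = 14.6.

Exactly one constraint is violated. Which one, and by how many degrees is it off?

Perpendicular(DC, CJ) — off by 5.90°.

Q = (0.00, 0.00) ✓; QD at 54.60° ✓; |QD| = 28.80 ✓; ∠QDC = 61.30° ✓; |DC| = 19.10 ✓; ∠(DC, CJ) = 84.10° ✗; |CJ| = 14.60 ✓.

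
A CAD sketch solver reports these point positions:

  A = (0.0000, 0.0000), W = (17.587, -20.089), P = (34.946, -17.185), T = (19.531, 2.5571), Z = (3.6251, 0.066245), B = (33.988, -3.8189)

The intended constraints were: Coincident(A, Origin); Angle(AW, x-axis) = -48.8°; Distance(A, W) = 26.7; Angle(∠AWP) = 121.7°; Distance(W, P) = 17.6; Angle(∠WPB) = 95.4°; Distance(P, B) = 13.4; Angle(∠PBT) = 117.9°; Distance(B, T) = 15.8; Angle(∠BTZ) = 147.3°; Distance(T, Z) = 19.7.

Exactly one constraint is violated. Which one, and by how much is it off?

Distance(T, Z) = 19.7 — off by 3.60.

A = (0.00, 0.00) ✓; AW at -48.80° ✓; |AW| = 26.70 ✓; ∠AWP = 121.7° ✓; |WP| = 17.60 ✓; ∠WPB = 95.40° ✓; |PB| = 13.40 ✓; ∠PBT = 117.9° ✓; |BT| = 15.80 ✓; ∠BTZ = 147.3° ✓; |TZ| = 16.10 ✗.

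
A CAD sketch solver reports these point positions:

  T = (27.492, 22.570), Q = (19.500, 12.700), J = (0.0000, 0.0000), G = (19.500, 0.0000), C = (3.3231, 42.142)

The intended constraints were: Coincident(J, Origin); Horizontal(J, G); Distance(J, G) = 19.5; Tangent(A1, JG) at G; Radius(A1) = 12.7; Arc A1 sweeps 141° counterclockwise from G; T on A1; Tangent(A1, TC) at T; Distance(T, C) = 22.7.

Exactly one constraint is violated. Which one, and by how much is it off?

Distance(T, C) = 22.7 — off by 8.40.

J = (0.00, 0.00) ✓; J.y = 0.00, G.y = 0.00 ✓; |JG| = 19.50 ✓; ∠(QG, GJ) = 90.00° ✓; |QG| = 12.70 ✓; bearing(Q→T) − bearing(Q→G) = 141.0° ✓; |QT| = 12.70 ✓; ∠(QT, TC) = 90.00° ✓; |TC| = 31.10 ✗.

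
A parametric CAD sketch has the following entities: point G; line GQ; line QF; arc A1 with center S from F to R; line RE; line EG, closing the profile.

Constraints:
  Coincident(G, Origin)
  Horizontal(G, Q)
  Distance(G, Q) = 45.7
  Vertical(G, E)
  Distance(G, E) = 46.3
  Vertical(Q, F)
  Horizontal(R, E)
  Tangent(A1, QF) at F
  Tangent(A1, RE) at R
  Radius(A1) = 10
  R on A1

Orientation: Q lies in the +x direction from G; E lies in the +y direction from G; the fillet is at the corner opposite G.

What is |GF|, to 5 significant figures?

58.362

G is at the origin; G and Q share the same y with |GQ| = 45.7 and Q on the +x side, so Q = (45.700, 0.0000). GE is vertical with |GE| = 46.3 and E on the +y side, so E = (0.0000, 46.300). The virtual corner opposite G is at (45.700, 46.300). A1 meets QF tangentially, so SF is at right angles to QF and since A1 is tangent to RE there, SR ⟂ RE, with radius 10.0, so the center S sits 10.0 in from both sides at S = (35.700, 36.300). That places the tangent points at F = (45.700, 36.300) on QF and R = (35.700, 46.300) on RE. Then |GF| = |F − G| = 58.362.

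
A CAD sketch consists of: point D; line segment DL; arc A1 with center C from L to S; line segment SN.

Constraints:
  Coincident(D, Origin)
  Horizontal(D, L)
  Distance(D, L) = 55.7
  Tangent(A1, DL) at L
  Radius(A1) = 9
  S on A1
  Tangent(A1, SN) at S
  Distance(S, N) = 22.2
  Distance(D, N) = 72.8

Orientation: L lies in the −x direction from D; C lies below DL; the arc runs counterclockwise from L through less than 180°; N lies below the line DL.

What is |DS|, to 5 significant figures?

65.231

D is at the origin; D and L share the same y with |DL| = 55.7 and L on the −x side, so L = (-55.700, 0.0000). The tangent condition forces CL to be normal to DL, so C = L + (0, -9) = (-55.700, -9.0000). Since CS ⟂ SN (tangency), |CN| = √(9.0² + 22.2²) = 23.955 regardless of where S sits on A1. So N lies on both circle(D, 72.8) and circle(C, 23.955); the below-DL intersection is N = (-66.056, -30.601). S is the foot of the tangent from N: S = (-64.683, -8.4431).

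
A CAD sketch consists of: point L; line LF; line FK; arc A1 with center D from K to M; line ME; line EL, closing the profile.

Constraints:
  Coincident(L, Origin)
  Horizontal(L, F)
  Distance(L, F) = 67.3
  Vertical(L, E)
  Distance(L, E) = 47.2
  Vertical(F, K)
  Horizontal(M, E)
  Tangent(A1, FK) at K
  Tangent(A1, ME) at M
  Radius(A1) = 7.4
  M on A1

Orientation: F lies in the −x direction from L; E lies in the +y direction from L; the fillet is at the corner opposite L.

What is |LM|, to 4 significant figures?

76.26

L is at the origin; L and F share the same y with |LF| = 67.3 and F on the −x side, so F = (-67.30, 0.000). LE is vertical with |LE| = 47.2 and E on the +y side, so E = (0.000, 47.20). The virtual corner opposite L is at (-67.30, 47.20). Tangency of A1 to FK means the radius DK is perpendicular to FK and A1 meets ME tangentially, so DM is at right angles to ME, with radius 7.4, so the center D sits 7.4 in from both sides at D = (-59.90, 39.80). That places the tangent points at K = (-67.30, 39.80) on FK and M = (-59.90, 47.20) on ME. Then |LM| = |M − L| = 76.26.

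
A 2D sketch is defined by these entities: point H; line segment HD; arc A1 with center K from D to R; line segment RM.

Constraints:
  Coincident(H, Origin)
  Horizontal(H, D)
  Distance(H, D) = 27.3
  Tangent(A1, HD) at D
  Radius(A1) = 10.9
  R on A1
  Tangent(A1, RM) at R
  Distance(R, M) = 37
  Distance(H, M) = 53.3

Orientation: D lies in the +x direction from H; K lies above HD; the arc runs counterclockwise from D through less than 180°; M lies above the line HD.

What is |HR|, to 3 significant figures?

40.3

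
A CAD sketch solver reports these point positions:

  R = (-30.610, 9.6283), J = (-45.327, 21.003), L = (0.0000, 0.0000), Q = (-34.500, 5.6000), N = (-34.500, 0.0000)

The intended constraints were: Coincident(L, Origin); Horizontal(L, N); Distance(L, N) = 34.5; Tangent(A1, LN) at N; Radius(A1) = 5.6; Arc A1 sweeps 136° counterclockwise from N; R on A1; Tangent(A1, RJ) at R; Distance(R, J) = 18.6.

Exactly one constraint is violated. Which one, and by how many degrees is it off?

Tangent(A1, RJ) at R — off by 6.30°.

L = (0.00, 0.00) ✓; L.y = 0.00, N.y = 0.00 ✓; |LN| = 34.50 ✓; ∠(QN, NL) = 90.00° ✓; |QN| = 5.600 ✓; bearing(Q→R) − bearing(Q→N) = 136.0° ✓; |QR| = 5.600 ✓; ∠(QR, RJ) = 83.70° ✗; |RJ| = 18.60 ✓.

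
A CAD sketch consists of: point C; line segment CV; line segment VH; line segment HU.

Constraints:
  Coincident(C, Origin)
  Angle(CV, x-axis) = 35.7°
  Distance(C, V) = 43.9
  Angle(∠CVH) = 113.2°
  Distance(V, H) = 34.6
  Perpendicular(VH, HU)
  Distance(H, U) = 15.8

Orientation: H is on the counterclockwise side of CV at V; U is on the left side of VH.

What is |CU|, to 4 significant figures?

57.41

∠CVH = 113.2°, so VH runs at 35.7° + (180° − 113.2°) = 102.5° from the x-axis; with |VH| = 34.6, H = V + 34.6·(cos 102.5°, sin 102.5°) = (28.16, 59.40). VH is perpendicular to HU; with |HU| = 15.8 on the left of VH, U = H + 15.8·(-0.9763, -0.2164) = (12.74, 55.98). Then |CU| = |U − C| = 57.41.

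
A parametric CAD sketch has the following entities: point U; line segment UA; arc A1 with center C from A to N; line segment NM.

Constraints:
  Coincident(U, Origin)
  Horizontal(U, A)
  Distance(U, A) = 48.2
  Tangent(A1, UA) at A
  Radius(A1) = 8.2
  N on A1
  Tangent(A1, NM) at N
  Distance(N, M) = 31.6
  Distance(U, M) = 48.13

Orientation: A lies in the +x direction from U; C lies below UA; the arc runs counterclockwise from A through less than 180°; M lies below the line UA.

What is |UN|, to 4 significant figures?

40.75

Checks: |CN| = 8.200 ✓; ∠(CN, NM) = 90.00° ✓; |NM| = 31.60 ✓; |UM| = 48.13 ✓.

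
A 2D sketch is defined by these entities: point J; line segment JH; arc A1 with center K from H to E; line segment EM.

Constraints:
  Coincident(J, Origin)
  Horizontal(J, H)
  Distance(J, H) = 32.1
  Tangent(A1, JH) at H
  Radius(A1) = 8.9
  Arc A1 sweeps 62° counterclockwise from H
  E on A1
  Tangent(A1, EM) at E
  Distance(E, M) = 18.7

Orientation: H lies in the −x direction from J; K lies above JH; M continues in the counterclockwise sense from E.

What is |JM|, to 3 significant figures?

26.3

J is at the origin; J and H share the same y with |JH| = 32.1 and H on the −x side, so H = (-32.1, 0.00). Since A1 is tangent to JH there, KH ⟂ JH, so K = H + (0, 8.9) = (-32.1, 8.90). On A1, H sits at bearing -90° from K; a 62° counterclockwise sweep puts E at bearing -28°, so E = K + 8.9·(cos -28°, sin -28°) = (-24.2, 4.72). Since A1 is tangent to EM there, KE ⟂ EM, so EM runs along (−sin -28°, cos -28°); with |EM| = 18.7, M = (-15.5, 21.2). Then |JM| = |M − J| = 26.3.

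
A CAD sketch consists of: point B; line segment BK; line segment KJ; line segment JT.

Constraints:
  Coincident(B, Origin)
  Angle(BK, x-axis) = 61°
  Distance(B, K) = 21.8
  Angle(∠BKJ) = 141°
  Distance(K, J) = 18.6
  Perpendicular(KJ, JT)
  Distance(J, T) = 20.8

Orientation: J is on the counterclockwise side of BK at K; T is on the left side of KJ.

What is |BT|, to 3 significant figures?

36.2

B is at the origin; BK runs at 61.0° with length 21.8, so K = 21.8·(cos 61.0°, sin 61.0°) = (10.6, 19.1). ∠BKJ = 141.0°, so KJ runs at 61.0° + (180° − 141.0°) = 100° from the x-axis; with |KJ| = 18.6, J = K + 18.6·(cos 100°, sin 100°) = (7.34, 37.4). KJ ⟂ JT; with |JT| = 20.8 on the left of KJ, T = J + 20.8·(-0.985, -0.174) = (-13.1, 33.8). Then |BT| = |T − B| = 36.2.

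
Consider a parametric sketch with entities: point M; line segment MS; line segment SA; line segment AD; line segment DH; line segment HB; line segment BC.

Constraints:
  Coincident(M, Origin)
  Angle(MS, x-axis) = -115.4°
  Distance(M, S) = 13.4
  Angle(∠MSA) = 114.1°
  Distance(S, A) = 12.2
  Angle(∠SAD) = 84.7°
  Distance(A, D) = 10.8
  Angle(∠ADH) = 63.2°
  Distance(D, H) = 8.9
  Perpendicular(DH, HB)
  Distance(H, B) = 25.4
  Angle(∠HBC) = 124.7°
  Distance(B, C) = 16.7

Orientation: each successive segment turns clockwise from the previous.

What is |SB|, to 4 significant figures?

23.12

M is at the origin; MS runs at -115.4° with length 13.4, so S = (-5.748, -12.10). ∠MSA = 114.1° gives SA at 178.7° from the x-axis; with |SA| = 12.2, A = (-17.94, -11.83). ∠SAD = 84.7° gives AD at 83.40° from the x-axis; with |AD| = 10.8, D = (-16.70, -1.099). ∠ADH = 63.2° gives DH at -33.40° from the x-axis; with |DH| = 8.9, H = (-9.273, -5.999). DH ⟂ HB, so HB runs at -123.4°; with |HB| = 25.4, B = (-23.26, -27.20). Then |SB| = |B − S| = 23.12.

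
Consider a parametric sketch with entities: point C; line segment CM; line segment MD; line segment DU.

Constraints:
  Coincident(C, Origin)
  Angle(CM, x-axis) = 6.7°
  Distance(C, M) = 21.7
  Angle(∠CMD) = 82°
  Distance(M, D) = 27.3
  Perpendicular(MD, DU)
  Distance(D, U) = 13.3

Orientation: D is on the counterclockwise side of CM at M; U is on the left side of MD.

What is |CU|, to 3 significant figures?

25.6

C is at the origin; CM runs at 6.7° with length 21.7, so M = 21.7·(cos 6.7°, sin 6.7°) = (21.6, 2.53). ∠CMD = 82.0°, so MD runs at 6.7° + (180° − 82.0°) = 105° from the x-axis; with |MD| = 27.3, D = M + 27.3·(cos 105°, sin 105°) = (14.6, 28.9). MD ⟂ DU; with |DU| = 13.3 on the left of MD, U = D + 13.3·(-0.967, -0.254) = (1.76, 25.6). Then |CU| = |U − C| = 25.6.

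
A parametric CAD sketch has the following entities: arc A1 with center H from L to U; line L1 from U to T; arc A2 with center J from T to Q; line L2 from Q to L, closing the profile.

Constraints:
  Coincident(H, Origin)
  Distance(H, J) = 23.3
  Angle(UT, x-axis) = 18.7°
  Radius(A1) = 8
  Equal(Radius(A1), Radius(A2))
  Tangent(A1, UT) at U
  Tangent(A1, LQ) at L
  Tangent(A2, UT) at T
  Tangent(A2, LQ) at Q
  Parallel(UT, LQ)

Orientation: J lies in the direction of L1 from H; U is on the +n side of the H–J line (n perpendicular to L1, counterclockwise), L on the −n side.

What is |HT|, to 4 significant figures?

24.64

The slot axis is L1's direction at 18.7°, so u = (cos 18.7°, sin 18.7°) = (0.9472, 0.3206) and n = (−sin 18.7°, cos 18.7°) = (-0.3206, 0.9472). H is at the origin and J lies 23.3 along u from H, so J = 23.3·u = (22.07, 7.470). Tangency of A1 to both parallel lines with radius 8.0 puts U and L at H ± 8.0·n: U = (-2.565, 7.578), L = (2.565, -7.578). Equal radii place T and Q the same way about J: T = J + 8.0·n = (19.51, 15.05), Q = J − 8.0·n = (24.63, -0.1074). Then |HT| = |T − H| = 24.64.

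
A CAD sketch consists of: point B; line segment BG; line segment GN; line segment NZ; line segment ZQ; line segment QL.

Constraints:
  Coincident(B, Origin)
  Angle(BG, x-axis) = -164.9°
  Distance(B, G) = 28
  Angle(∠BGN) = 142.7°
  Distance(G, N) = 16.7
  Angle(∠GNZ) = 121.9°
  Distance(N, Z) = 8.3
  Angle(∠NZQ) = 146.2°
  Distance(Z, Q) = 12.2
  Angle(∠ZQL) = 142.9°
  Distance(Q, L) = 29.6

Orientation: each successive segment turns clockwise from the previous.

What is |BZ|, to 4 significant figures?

44.48

B is at the origin; BG runs at -164.9° with length 28.0, so G = (-27.03, -7.294). ∠BGN = 142.7° gives GN at 157.8° from the x-axis; with |GN| = 16.7, N = (-42.50, -0.9842). ∠GNZ = 121.9° gives NZ at 99.70° from the x-axis; with |NZ| = 8.3, Z = (-43.89, 7.197). Then |BZ| = |Z − B| = 44.48.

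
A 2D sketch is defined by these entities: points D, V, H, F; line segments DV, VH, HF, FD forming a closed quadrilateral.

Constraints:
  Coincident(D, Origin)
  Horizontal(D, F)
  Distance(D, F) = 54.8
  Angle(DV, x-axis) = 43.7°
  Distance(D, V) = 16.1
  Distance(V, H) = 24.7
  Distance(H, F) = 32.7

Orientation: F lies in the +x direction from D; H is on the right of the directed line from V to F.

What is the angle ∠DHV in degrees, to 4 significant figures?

36.96°

D is at the origin; DF is horizontal with |DF| = 54.8 and F in +x, so F = (54.8, 0). DV runs at 43.7° with |DV| = 16.1, so V = (11.64, 11.12). H is determined by |VH| = 24.7 and |HF| = 32.7 together: it lies at the intersection of circle(V, 24.7) and circle(F, 32.7). With |VF| = 44.57, the foot of the radical line on VF is 17.13 from V and the perpendicular offset is √(24.7² − 17.13²) = 17.79. Taking the right-of-VF solution: H = (23.79, -10.38).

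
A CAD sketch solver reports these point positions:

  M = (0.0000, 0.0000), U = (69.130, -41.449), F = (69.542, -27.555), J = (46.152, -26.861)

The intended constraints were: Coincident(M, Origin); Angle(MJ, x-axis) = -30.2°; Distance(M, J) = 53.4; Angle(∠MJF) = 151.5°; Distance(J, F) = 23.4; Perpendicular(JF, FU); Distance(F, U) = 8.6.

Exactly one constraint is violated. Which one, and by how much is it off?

Distance(F, U) = 8.6 — off by 5.30.

M = (0.00, 0.00) ✓; MJ at -30.20° ✓; |MJ| = 53.40 ✓; ∠MJF = 151.5° ✓; |JF| = 23.40 ✓; ∠(JF, FU) = 90.00° ✓; |FU| = 13.90 ✗.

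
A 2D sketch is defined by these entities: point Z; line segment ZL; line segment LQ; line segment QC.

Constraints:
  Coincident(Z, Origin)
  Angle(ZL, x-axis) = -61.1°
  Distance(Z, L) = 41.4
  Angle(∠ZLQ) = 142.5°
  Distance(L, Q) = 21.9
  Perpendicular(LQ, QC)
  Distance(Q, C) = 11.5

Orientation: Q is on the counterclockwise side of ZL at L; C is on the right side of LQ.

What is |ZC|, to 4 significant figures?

65.91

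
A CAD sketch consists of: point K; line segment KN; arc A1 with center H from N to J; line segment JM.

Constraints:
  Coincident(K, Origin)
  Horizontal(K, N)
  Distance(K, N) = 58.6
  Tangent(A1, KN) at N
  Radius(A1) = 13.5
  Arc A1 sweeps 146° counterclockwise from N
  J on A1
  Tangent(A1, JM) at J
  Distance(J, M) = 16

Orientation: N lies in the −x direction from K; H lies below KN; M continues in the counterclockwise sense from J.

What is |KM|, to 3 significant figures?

62.7

On A1, N sits at bearing 90° from H; a 146° counterclockwise sweep puts J at bearing 236°, so J = H + 13.5·(cos 236°, sin 236°) = (-66.1, -24.7). Since A1 is tangent to JM there, HJ ⟂ JM, so JM runs along (−sin 236°, cos 236°); with |JM| = 16.0, M = (-52.9, -33.6). Then |KM| = |M − K| = 62.7.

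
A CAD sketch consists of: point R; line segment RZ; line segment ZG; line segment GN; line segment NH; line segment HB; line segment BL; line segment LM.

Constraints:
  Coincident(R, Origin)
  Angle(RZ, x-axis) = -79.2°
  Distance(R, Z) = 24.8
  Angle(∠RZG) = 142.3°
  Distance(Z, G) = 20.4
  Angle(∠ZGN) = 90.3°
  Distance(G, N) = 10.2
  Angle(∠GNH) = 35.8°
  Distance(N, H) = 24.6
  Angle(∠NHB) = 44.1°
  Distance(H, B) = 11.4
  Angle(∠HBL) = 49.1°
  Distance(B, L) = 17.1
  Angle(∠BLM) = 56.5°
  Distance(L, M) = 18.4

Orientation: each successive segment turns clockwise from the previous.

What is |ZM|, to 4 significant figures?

15.36

R is at the origin; RZ runs at -79.2° with length 24.8, so Z = (4.647, -24.36). ∠RZG = 142.3° gives ZG at -116.9° from the x-axis; with |ZG| = 20.4, G = (-4.583, -42.55). ∠ZGN = 90.3° gives GN at 153.4° from the x-axis; with |GN| = 10.2, N = (-13.70, -37.99). ∠GNH = 35.8° gives NH at 9.200° from the x-axis; with |NH| = 24.6, H = (10.58, -34.05). ∠NHB = 44.1° gives HB at -126.7° from the x-axis; with |HB| = 11.4, B = (3.768, -43.19). ∠HBL = 49.1° gives BL at 102.4° from the x-axis; with |BL| = 17.1, L = (0.09567, -26.49). ∠BLM = 56.5° gives LM at -21.10° from the x-axis; with |LM| = 18.4, M = (17.26, -33.12). Then |ZM| = |M − Z| = 15.36.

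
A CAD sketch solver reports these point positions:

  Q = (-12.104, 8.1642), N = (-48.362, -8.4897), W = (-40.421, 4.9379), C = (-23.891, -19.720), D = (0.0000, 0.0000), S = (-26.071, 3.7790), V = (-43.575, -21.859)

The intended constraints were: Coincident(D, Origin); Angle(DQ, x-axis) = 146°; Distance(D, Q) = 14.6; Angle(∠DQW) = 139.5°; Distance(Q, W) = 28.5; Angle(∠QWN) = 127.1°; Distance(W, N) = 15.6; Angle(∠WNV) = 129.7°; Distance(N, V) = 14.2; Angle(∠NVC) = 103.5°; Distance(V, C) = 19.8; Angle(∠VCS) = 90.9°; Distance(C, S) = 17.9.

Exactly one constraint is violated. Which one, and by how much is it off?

Distance(C, S) = 17.9 — off by 5.70.

D = (0.00, 0.00) ✓; DQ at 146.0° ✓; |DQ| = 14.60 ✓; ∠DQW = 139.5° ✓; |QW| = 28.50 ✓; ∠QWN = 127.1° ✓; |WN| = 15.60 ✓; ∠WNV = 129.7° ✓; |NV| = 14.20 ✓; ∠NVC = 103.5° ✓; |VC| = 19.80 ✓; ∠VCS = 90.90° ✓; |CS| = 23.60 ✗.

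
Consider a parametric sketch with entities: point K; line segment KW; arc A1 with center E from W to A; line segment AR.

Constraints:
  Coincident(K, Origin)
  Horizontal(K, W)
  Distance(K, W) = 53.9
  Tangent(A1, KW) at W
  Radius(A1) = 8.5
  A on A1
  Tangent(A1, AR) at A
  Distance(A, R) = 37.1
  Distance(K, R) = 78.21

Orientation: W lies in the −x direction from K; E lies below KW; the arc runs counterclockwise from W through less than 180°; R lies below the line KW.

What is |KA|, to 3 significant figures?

62.9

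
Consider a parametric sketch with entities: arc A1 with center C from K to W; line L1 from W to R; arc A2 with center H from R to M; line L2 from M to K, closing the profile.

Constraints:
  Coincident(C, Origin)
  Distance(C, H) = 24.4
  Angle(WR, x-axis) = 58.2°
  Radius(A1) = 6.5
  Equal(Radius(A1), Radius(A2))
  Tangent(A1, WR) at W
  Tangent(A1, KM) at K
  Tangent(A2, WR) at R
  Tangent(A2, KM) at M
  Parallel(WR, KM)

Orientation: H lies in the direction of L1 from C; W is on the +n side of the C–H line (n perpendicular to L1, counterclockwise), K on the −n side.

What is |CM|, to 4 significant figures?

25.25

The slot axis is L1's direction at 58.2°, so u = (cos 58.2°, sin 58.2°) = (0.5270, 0.8499) and n = (−sin 58.2°, cos 58.2°) = (-0.8499, 0.5270). C is at the origin and H lies 24.4 along u from C, so H = 24.4·u = (12.86, 20.74). Tangency of A1 to both parallel lines with radius 6.5 puts W and K at C ± 6.5·n: W = (-5.524, 3.425), K = (5.524, -3.425). Equal radii place R and M the same way about H: R = H + 6.5·n = (7.333, 24.16), M = H − 6.5·n = (18.38, 17.31). Then |CM| = |M − C| = 25.25.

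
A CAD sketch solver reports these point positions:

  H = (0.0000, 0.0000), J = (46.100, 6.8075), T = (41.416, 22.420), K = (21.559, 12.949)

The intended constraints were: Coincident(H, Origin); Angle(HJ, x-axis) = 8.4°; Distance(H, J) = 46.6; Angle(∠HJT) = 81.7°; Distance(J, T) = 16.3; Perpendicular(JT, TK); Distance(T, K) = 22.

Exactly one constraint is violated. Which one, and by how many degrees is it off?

Perpendicular(JT, TK) — off by 8.80°.

H = (0.00, 0.00) ✓; HJ at 8.400° ✓; |HJ| = 46.60 ✓; ∠HJT = 81.70° ✓; |JT| = 16.30 ✓; ∠(JT, TK) = 98.80° ✗; |TK| = 22.00 ✓.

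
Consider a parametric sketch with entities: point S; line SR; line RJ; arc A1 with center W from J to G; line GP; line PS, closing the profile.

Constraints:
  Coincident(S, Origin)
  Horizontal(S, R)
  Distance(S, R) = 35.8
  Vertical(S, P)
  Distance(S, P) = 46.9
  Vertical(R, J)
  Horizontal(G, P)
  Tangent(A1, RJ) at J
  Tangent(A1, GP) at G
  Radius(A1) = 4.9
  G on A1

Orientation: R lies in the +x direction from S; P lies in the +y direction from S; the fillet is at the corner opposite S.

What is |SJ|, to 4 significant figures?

55.19

The virtual corner opposite S is at (35.80, 46.90). The tangent condition forces WJ to be normal to RJ and tangency of A1 to GP means the radius WG is perpendicular to GP, with radius 4.9, so the center W sits 4.9 in from both sides at W = (30.90, 42.00). That places the tangent points at J = (35.80, 42.00) on RJ and G = (30.90, 46.90) on GP. Then |SJ| = |J − S| = 55.19.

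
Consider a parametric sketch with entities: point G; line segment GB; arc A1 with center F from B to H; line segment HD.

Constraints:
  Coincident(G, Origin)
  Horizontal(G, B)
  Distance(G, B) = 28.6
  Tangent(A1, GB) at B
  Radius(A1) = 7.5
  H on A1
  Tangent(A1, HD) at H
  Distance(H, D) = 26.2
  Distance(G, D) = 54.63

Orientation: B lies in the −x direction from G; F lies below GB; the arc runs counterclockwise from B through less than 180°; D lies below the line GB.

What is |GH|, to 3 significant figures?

35.5

Checks: G.y = 0.00, B.y = 0.00 ✓; |GB| = 28.60 ✓; |FH| = 7.500 ✓; ∠(FH, HD) = 90.00° ✓; |HD| = 26.20 ✓; |GD| = 54.63 ✓.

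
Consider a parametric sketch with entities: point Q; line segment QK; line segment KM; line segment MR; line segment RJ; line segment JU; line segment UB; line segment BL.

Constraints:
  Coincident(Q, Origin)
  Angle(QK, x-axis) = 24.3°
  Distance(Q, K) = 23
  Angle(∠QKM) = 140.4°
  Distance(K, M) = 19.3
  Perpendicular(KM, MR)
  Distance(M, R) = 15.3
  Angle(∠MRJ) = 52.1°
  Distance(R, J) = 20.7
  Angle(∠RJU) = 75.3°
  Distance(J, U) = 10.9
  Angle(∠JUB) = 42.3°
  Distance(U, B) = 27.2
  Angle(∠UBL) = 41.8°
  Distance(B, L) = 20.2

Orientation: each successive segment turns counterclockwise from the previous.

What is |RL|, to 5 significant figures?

25.085

Q is at the origin; QK runs at 24.3° with length 23.0, so K = (20.962, 9.4648). ∠QKM = 140.4° gives KM at 63.900° from the x-axis; with |KM| = 19.3, M = (29.453, 26.797). KM ⟂ MR, so MR runs at 153.90°; with |MR| = 15.3, R = (15.713, 33.528). ∠MRJ = 52.1° gives RJ at -78.200° from the x-axis; with |RJ| = 20.7, J = (19.946, 13.265). ∠RJU = 75.3° gives JU at 26.500° from the x-axis; with |JU| = 10.9, U = (29.701, 18.129). ∠JUB = 42.3° gives UB at 164.20° from the x-axis; with |UB| = 27.2, B = (3.5288, 25.535). ∠UBL = 41.8° gives BL at -57.600° from the x-axis; with |BL| = 20.2, L = (14.353, 8.4794). Then |RL| = |L − R| = 25.085.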